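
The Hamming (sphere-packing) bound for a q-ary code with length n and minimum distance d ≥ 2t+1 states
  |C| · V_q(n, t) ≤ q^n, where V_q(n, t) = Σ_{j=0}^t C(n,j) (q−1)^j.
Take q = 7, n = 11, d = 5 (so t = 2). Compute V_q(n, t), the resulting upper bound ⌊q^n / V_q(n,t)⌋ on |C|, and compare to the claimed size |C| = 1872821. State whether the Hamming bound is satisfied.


V_q(n, t) = 2047, q^n = 1977326743, Hamming bound = 965963, |C| = 1872821 > bound (violated).

Step 1: Compute V_q(n, t) = Σ_{j=0}^2 C(n, j) (q−1)^j.
  j = 0: C(11,0)·(6)^0 = 1·1 = 1.
  j = 1: C(11,1)·(6)^1 = 11·6 = 66.
  j = 2: C(11,2)·(6)^2 = 55·36 = 1980.
  V_q(n, t) = 1 + 66 + 1980 = 2047.
Step 2: q^n = 7^11 = 1977326743.
Step 3: Hamming bound ⌊q^n / V_q(n,t)⌋ = ⌊1977326743/2047⌋ = 965963.
Step 4: Compare |C| = 1872821 to 965963: violated.
The claimed |C| lies above the Hamming bound, so no 7-ary code of length 11 with d ≥ 5 can have 1872821 codewords.


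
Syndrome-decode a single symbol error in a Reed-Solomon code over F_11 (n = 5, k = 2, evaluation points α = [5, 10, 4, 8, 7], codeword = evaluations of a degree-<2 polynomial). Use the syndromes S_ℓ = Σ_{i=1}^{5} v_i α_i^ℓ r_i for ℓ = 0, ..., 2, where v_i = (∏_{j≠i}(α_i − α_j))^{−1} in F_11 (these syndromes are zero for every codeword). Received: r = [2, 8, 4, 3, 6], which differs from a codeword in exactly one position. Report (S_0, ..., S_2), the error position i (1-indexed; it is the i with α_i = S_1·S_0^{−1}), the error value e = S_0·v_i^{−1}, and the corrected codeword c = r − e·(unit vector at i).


S = (4, 9, 1), error at position 1, error magnitude e = 1, c = [1, 8, 4, 3, 6].

Step 1: column multipliers v_i = (∏_{j≠i}(α_i − α_j))^{−1} mod 11.
  i = 1 (α = 5): (5−10)(5−4)(5−8)(5−7) = (−5)·1·(−3)·(−2) = −30 ≡ 3, so v_1 = 3^{−1} = 4 (mod 11).
  i = 2 (α = 10): (10−5)(10−4)(10−8)(10−7) = 5·6·2·3 = 180 ≡ 4, so v_2 = 4^{−1} = 3 (mod 11).
  i = 3 (α = 4): (4−5)(4−10)(4−8)(4−7) = (−1)·(−6)·(−4)·(−3) = 72 ≡ 6, so v_3 = 6^{−1} = 2 (mod 11).
  i = 4 (α = 8): (8−5)(8−10)(8−4)(8−7) = 3·(−2)·4·1 = −24 ≡ 9, so v_4 = 9^{−1} = 5 (mod 11).
  i = 5 (α = 7): (7−5)(7−10)(7−4)(7−8) = 2·(−3)·3·(−1) = 18 ≡ 7, so v_5 = 7^{−1} = 8 (mod 11).
  v = [4, 3, 2, 5, 8].
Step 2: syndromes of r = [2, 8, 4, 3, 6] (all sums mod 11).
  S_0 = Σ v_i r_i = 4·2 + 3·8 + 2·4 + 5·3 + 8·6 = 103 ≡ 4.
  S_1 = Σ v_i α_i r_i = 4·5·2 + 3·10·8 + 2·4·4 + 5·8·3 + 8·7·6 = 768 ≡ 9.
  α_i^2 mod 11 = [3, 1, 5, 9, 5].
  S_2 = Σ v_i α_i^2 r_i = 4·3·2 + 3·1·8 + 2·5·4 + 5·9·3 + 8·5·6 = 463 ≡ 1.
  S = (4, 9, 1) ≠ 0, so r is not a codeword (an error is present).
Step 3: locate the error. For a single error e at position i, S_ℓ = v_i·e·α_i^ℓ, so α_err = S_1/S_0.
  S_0^{−1} = 4^{−1} = 3 (mod 11), so α_err = 9·3 = 27 ≡ 5 = α_1. Error position i = 1.
  Consistency check: S_2/S_1 = 1·5 = 5 ≡ 5 = α_err ✓ (single-error assumption holds).
Step 4: error magnitude e = S_0/v_1 = S_0·∏_{j≠1}(α_1 − α_j) = 4·3 = 12 ≡ 1 (mod 11).
Step 5: correct position 1: c_1 = r_1 − e = 2 − 1 ≡ 1 (mod 11). Hence c = [1, 8, 4, 3, 6].
  Check: interpolating c through the α_i gives m(x) = 5 + 8·x (degree < 2) with m(α_i) = c_i for every i, so c is indeed a codeword.


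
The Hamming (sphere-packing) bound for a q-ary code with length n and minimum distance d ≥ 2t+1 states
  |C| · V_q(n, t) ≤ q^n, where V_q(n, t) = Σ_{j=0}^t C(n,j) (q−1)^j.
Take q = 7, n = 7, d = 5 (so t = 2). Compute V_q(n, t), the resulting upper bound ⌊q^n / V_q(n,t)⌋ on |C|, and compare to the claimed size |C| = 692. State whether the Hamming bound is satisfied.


V_q(n, t) = 799, q^n = 823543, Hamming bound = 1030, |C| = 692 ≤ bound (satisfied).

Step 1: Compute V_q(n, t) = Σ_{j=0}^2 C(n, j) (q−1)^j.
  j = 0: C(7,0)·(6)^0 = 1·1 = 1.
  j = 1: C(7,1)·(6)^1 = 7·6 = 42.
  j = 2: C(7,2)·(6)^2 = 21·36 = 756.
  V_q(n, t) = 1 + 42 + 756 = 799.
Step 2: q^n = 7^7 = 823543.
Step 3: Hamming bound ⌊q^n / V_q(n,t)⌋ = ⌊823543/799⌋ = 1030.
Step 4: Compare |C| = 692 to 1030: satisfied.
The claimed |C| lies below the Hamming bound.


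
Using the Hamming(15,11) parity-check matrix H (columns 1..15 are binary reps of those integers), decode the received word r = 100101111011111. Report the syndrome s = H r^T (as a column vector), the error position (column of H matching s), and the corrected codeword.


s = (1, 1, 1, 0)^T, error position = 14, corrected codeword c = 100101111011101

Compute s = H r^T mod 2 one row at a time:
  s_1 = 1 + 1 + 0 + 1 + 1 + 1 + 1 + 1 = 7 ≡ 1 (mod 2).
  s_2 = 1 + 0 + 1 + 1 + 1 + 1 + 1 + 1 = 7 ≡ 1 (mod 2).
  s_3 = 0 + 0 + 1 + 1 + 0 + 1 + 1 + 1 = 5 ≡ 1 (mod 2).
  s_4 = 1 + 0 + 0 + 1 + 1 + 1 + 1 + 1 = 6 ≡ 0 (mod 2).
s = (1, 1, 1, 0)^T — this equals column 14 of H (binary 1110), so error is at position 14.
Correct: flip bit 14 of r = 100101111011111 to get c = 100101111011101.


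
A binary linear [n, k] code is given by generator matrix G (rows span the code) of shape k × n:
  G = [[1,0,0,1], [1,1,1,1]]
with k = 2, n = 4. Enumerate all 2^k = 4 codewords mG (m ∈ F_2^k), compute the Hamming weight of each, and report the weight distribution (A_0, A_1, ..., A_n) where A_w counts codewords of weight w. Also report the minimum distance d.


Weight distribution: A_0 = 1, A_2 = 2, A_4 = 1. Minimum distance d = 2.

Enumerate all 2^2 = 4 messages m ∈ F_2^2.
For each, compute codeword c = mG in F_2^4, then tally its weight.
  m = 00 → c = 0000, weight = 0.
  m = 10 → c = 1001, weight = 2.
  m = 01 → c = 1111, weight = 4.
  m = 11 → c = 0110, weight = 2.
Tally weights:
  weight 0: 1 codewords.
  weight 2: 2 codewords.
  weight 4: 1 codewords.
Minimum distance d = smallest w > 0 with A_w > 0 = 2.
Sanity: Σ A_w = 4 = 2^2 = 4 ✓.


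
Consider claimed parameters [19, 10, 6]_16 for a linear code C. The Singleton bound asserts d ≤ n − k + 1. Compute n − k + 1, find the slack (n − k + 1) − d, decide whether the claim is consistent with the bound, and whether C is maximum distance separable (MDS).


Singleton RHS = n − k + 1 = 10, slack = 4, bound satisfied, not MDS.

Singleton bound: d ≤ n − k + 1.
Here n = 19, k = 10, so n − k + 1 = 10.
Given d = 6, check d ≤ 10: YES.
Slack = (n − k + 1) − d = 4.
The code is NOT MDS (slack = 4 > 0).
Description: the claimed parameters are [19, 10, 6]_16; such a code would be non-MDS.


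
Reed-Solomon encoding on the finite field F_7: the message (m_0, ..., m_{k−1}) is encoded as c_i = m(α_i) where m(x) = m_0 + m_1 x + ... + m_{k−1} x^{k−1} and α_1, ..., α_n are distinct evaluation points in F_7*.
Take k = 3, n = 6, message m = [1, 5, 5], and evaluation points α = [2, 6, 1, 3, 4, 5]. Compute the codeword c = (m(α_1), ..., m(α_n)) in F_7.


c = [3, 1, 4, 5, 3, 4]

Message polynomial: m(x) = 1 + 5·x + 5·x^2 (mod 7).
For each evaluation point α_i, compute m(α_i) mod 7:
  α_1 = 2: Horner steps 5 → 1 → 3, so m(2) = 3.
  α_2 = 6: Horner steps 5 → 0 → 1, so m(6) = 1.
  α_3 = 1: Horner steps 5 → 3 → 4, so m(1) = 4.
  α_4 = 3: Horner steps 5 → 6 → 5, so m(3) = 5.
  α_5 = 4: Horner steps 5 → 4 → 3, so m(4) = 3.
  α_6 = 5: Horner steps 5 → 2 → 4, so m(5) = 4.
Codeword c = [3, 1, 4, 5, 3, 4] ∈ F_7^6.


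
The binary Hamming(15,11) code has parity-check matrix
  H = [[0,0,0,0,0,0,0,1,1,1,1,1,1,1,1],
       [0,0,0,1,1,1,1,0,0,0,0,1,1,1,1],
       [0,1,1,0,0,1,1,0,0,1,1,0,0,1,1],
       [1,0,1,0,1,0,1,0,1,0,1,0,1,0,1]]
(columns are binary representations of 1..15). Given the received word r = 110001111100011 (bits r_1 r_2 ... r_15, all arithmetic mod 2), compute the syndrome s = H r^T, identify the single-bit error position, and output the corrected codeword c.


s = (1, 0, 0, 0)^T, error position = 8, corrected codeword c = 110001101100011

Compute s = H r^T mod 2 one row at a time:
  s_1 = 1 + 1 + 1 + 0 + 0 + 0 + 1 + 1 = 5 ≡ 1 (mod 2).
  s_2 = 0 + 0 + 1 + 1 + 0 + 0 + 1 + 1 = 4 ≡ 0 (mod 2).
  s_3 = 1 + 0 + 1 + 1 + 1 + 0 + 1 + 1 = 6 ≡ 0 (mod 2).
  s_4 = 1 + 0 + 0 + 1 + 1 + 0 + 0 + 1 = 4 ≡ 0 (mod 2).
s = (1, 0, 0, 0)^T — this equals column 8 of H (binary 1000), so error is at position 8.
Correct: flip bit 8 of r = 110001111100011 to get c = 110001101100011.


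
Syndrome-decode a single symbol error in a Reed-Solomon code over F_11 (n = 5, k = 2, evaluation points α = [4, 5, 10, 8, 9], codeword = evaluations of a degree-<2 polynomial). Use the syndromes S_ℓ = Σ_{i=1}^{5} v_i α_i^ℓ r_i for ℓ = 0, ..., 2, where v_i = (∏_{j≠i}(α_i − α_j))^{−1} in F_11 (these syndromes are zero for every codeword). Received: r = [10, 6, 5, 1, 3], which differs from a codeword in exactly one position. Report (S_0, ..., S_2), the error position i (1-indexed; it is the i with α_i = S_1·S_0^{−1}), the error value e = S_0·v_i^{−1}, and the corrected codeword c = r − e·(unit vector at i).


S = (5, 9, 3), error at position 1, error magnitude e = 6, c = [4, 6, 5, 1, 3].

Step 1: column multipliers v_i = (∏_{j≠i}(α_i − α_j))^{−1} mod 11.
  i = 1 (α = 4): (4−5)(4−10)(4−8)(4−9) = (−1)·(−6)·(−4)·(−5) = 120 ≡ 10, so v_1 = 10^{−1} = 10 (mod 11).
  i = 2 (α = 5): (5−4)(5−10)(5−8)(5−9) = 1·(−5)·(−3)·(−4) = −60 ≡ 6, so v_2 = 6^{−1} = 2 (mod 11).
  i = 3 (α = 10): (10−4)(10−5)(10−8)(10−9) = 6·5·2·1 = 60 ≡ 5, so v_3 = 5^{−1} = 9 (mod 11).
  i = 4 (α = 8): (8−4)(8−5)(8−10)(8−9) = 4·3·(−2)·(−1) = 24 ≡ 2, so v_4 = 2^{−1} = 6 (mod 11).
  i = 5 (α = 9): (9−4)(9−5)(9−10)(9−8) = 5·4·(−1)·1 = −20 ≡ 2, so v_5 = 2^{−1} = 6 (mod 11).
  v = [10, 2, 9, 6, 6].
Step 2: syndromes of r = [10, 6, 5, 1, 3] (all sums mod 11).
  S_0 = Σ v_i r_i = 10·10 + 2·6 + 9·5 + 6·1 + 6·3 = 181 ≡ 5.
  S_1 = Σ v_i α_i r_i = 10·4·10 + 2·5·6 + 9·10·5 + 6·8·1 + 6·9·3 = 1120 ≡ 9.
  α_i^2 mod 11 = [5, 3, 1, 9, 4].
  S_2 = Σ v_i α_i^2 r_i = 10·5·10 + 2·3·6 + 9·1·5 + 6·9·1 + 6·4·3 = 707 ≡ 3.
  S = (5, 9, 3) ≠ 0, so r is not a codeword (an error is present).
Step 3: locate the error. For a single error e at position i, S_ℓ = v_i·e·α_i^ℓ, so α_err = S_1/S_0.
  S_0^{−1} = 5^{−1} = 9 (mod 11), so α_err = 9·9 = 81 ≡ 4 = α_1. Error position i = 1.
  Consistency check: S_2/S_1 = 3·5 = 15 ≡ 4 = α_err ✓ (single-error assumption holds).
Step 4: error magnitude e = S_0/v_1 = S_0·∏_{j≠1}(α_1 − α_j) = 5·10 = 50 ≡ 6 (mod 11).
Step 5: correct position 1: c_1 = r_1 − e = 10 − 6 ≡ 4 (mod 11). Hence c = [4, 6, 5, 1, 3].
  Check: interpolating c through the α_i gives m(x) = 7 + 2·x (degree < 2) with m(α_i) = c_i for every i, so c is indeed a codeword.


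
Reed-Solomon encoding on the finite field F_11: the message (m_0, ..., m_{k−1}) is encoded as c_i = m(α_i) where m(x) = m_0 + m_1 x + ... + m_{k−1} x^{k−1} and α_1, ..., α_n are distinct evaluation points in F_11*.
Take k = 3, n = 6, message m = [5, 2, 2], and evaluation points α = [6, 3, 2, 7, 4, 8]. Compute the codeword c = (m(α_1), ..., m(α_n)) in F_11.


c = [1, 7, 6, 7, 1, 6]

Message polynomial: m(x) = 5 + 2·x + 2·x^2 (mod 11).
For each evaluation point α_i, compute m(α_i) mod 11:
  α_1 = 6: Horner steps 2 → 3 → 1, so m(6) = 1.
  α_2 = 3: Horner steps 2 → 8 → 7, so m(3) = 7.
  α_3 = 2: Horner steps 2 → 6 → 6, so m(2) = 6.
  α_4 = 7: Horner steps 2 → 5 → 7, so m(7) = 7.
  α_5 = 4: Horner steps 2 → 10 → 1, so m(4) = 1.
  α_6 = 8: Horner steps 2 → 7 → 6, so m(8) = 6.
Codeword c = [1, 7, 6, 7, 1, 6] ∈ F_11^6.


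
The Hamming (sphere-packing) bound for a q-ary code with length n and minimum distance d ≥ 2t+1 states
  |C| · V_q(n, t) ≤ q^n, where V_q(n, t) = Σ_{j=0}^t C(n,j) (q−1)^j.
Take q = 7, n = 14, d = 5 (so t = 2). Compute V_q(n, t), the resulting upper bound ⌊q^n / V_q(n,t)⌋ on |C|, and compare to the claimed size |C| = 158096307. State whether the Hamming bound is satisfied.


V_q(n, t) = 3361, q^n = 678223072849, Hamming bound = 201792047, |C| = 158096307 ≤ bound (satisfied).

Step 1: Compute V_q(n, t) = Σ_{j=0}^2 C(n, j) (q−1)^j.
  j = 0: C(14,0)·(6)^0 = 1·1 = 1.
  j = 1: C(14,1)·(6)^1 = 14·6 = 84.
  j = 2: C(14,2)·(6)^2 = 91·36 = 3276.
  V_q(n, t) = 1 + 84 + 3276 = 3361.
Step 2: q^n = 7^14 = 678223072849.
Step 3: Hamming bound ⌊q^n / V_q(n,t)⌋ = ⌊678223072849/3361⌋ = 201792047.
Step 4: Compare |C| = 158096307 to 201792047: satisfied.
The claimed |C| lies below the Hamming bound.


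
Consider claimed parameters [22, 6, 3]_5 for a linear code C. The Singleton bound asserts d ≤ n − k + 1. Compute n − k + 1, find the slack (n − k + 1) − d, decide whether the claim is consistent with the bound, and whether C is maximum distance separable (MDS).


Singleton RHS = n − k + 1 = 17, slack = 14, bound satisfied, not MDS.

Singleton bound: d ≤ n − k + 1.
Here n = 22, k = 6, so n − k + 1 = 17.
Given d = 3, check d ≤ 17: YES.
Slack = (n − k + 1) − d = 14.
The code is NOT MDS (slack = 14 > 0).
Description: the claimed parameters are [22, 6, 3]_5; such a code would be non-MDS.


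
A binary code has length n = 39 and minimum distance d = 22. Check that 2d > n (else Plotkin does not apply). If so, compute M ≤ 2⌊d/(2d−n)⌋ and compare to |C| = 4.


Plotkin bound M ≤ 8; given |C| = 4 ≤ bound (satisfied).

Check applicability: 2d = 44, n = 39.
2d − n = 5 > 0, so Plotkin applies.
Compute d/(2d−n) = 22/5 ≈ 4.4000.
⌊d/(2d−n)⌋ = 4.
Plotkin bound: M ≤ 2·4 = 8.
Given |C| = 4, check: satisfied.
This |C| is below the Plotkin bound.


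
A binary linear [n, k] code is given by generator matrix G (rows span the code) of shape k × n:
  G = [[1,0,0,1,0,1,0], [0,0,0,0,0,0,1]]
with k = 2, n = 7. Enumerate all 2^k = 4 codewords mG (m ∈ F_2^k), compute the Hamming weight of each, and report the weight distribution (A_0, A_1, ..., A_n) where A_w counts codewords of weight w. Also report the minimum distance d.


Weight distribution: A_0 = 1, A_1 = 1, A_3 = 1, A_4 = 1. Minimum distance d = 1.

Enumerate all 2^2 = 4 messages m ∈ F_2^2.
For each, compute codeword c = mG in F_2^7, then tally its weight.
  m = 00 → c = 0000000, weight = 0.
  m = 10 → c = 1001010, weight = 3.
  m = 01 → c = 0000001, weight = 1.
  m = 11 → c = 1001011, weight = 4.
Tally weights:
  weight 0: 1 codewords.
  weight 1: 1 codewords.
  weight 3: 1 codewords.
  weight 4: 1 codewords.
Minimum distance d = smallest w > 0 with A_w > 0 = 1.
Sanity: Σ A_w = 4 = 2^2 = 4 ✓.


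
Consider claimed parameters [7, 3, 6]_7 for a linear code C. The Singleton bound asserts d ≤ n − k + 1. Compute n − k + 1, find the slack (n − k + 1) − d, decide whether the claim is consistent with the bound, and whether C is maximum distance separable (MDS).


Singleton RHS = n − k + 1 = 5, slack = -1, bound violated (no such code; not MDS).

Singleton bound: d ≤ n − k + 1.
Here n = 7, k = 3, so n − k + 1 = 5.
Given d = 6, check d ≤ 5: NO.
Slack = (n − k + 1) − d = -1.
The slack is negative: d = 6 exceeds n − k + 1 = 5 by 1, so the Singleton bound is violated and no linear [7, 3, 6]_7 code can exist. In particular it is not MDS (MDS requires d = n − k + 1 exactly).
Description: the claimed parameters are [7, 3, 6]_7; such a code would be impossible (violates the Singleton bound).


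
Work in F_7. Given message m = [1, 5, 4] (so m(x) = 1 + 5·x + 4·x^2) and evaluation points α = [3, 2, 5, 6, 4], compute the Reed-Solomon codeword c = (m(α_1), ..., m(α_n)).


c = [3, 6, 0, 0, 1]

Message polynomial: m(x) = 1 + 5·x + 4·x^2 (mod 7).
For each evaluation point α_i, compute m(α_i) mod 7:
  α_1 = 3: Horner steps 4 → 3 → 3, so m(3) = 3.
  α_2 = 2: Horner steps 4 → 6 → 6, so m(2) = 6.
  α_3 = 5: Horner steps 4 → 4 → 0, so m(5) = 0.
  α_4 = 6: Horner steps 4 → 1 → 0, so m(6) = 0.
  α_5 = 4: Horner steps 4 → 0 → 1, so m(4) = 1.
Codeword c = [3, 6, 0, 0, 1] ∈ F_7^5.


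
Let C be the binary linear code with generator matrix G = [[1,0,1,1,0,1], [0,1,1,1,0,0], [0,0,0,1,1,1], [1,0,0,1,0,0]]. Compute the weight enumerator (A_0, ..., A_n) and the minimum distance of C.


Weight distribution: A_0 = 1, A_2 = 3, A_3 = 8, A_4 = 3, A_6 = 1. Minimum distance d = 2.

Enumerate all 2^4 = 16 messages m ∈ F_2^4.
For each, compute codeword c = mG in F_2^6, then tally its weight.
  m = 0000 → c = 000000, weight = 0.
  m = 1000 → c = 101101, weight = 4.
  m = 0100 → c = 011100, weight = 3.
  m = 1100 → c = 110001, weight = 3.
  m = 0010 → c = 000111, weight = 3.
  m = 1010 → c = 101010, weight = 3.
  m = 0110 → c = 011011, weight = 4.
  m = 1110 → c = 110110, weight = 4.
  m = 0001 → c = 100100, weight = 2.
  m = 1001 → c = 001001, weight = 2.
  m = 0101 → c = 111000, weight = 3.
  m = 1101 → c = 010101, weight = 3.
  m = 0011 → c = 100011, weight = 3.
  m = 1011 → c = 001110, weight = 3.
  m = 0111 → c = 111111, weight = 6.
  m = 1111 → c = 010010, weight = 2.
Tally weights:
  weight 0: 1 codewords.
  weight 2: 3 codewords.
  weight 3: 8 codewords.
  weight 4: 3 codewords.
  weight 6: 1 codewords.
Minimum distance d = smallest w > 0 with A_w > 0 = 2.
Sanity: Σ A_w = 16 = 2^4 = 16 ✓.


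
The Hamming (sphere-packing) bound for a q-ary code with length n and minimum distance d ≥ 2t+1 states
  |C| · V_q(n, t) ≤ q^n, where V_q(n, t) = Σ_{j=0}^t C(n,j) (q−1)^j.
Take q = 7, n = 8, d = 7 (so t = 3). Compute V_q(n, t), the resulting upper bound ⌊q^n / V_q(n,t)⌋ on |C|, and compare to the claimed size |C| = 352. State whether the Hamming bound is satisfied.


V_q(n, t) = 13153, q^n = 5764801, Hamming bound = 438, |C| = 352 ≤ bound (satisfied).

Step 1: Compute V_q(n, t) = Σ_{j=0}^3 C(n, j) (q−1)^j.
  j = 0: C(8,0)·(6)^0 = 1·1 = 1.
  j = 1: C(8,1)·(6)^1 = 8·6 = 48.
  j = 2: C(8,2)·(6)^2 = 28·36 = 1008.
  j = 3: C(8,3)·(6)^3 = 56·216 = 12096.
  V_q(n, t) = 1 + 48 + 1008 + 12096 = 13153.
Step 2: q^n = 7^8 = 5764801.
Step 3: Hamming bound ⌊q^n / V_q(n,t)⌋ = ⌊5764801/13153⌋ = 438.
Step 4: Compare |C| = 352 to 438: satisfied.
The claimed |C| lies below the Hamming bound.


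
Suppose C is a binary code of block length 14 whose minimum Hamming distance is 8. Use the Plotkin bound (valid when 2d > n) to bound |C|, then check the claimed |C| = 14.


Plotkin bound M ≤ 8; given |C| = 14 > bound (violated).

Check applicability: 2d = 16, n = 14.
2d − n = 2 > 0, so Plotkin applies.
Compute d/(2d−n) = 8/2 ≈ 4.0000.
⌊d/(2d−n)⌋ = 4.
Plotkin bound: M ≤ 2·4 = 8.
Given |C| = 14, check: VIOLATED.
This |C| is above the Plotkin bound, so no binary code with n = 14, d = 8 and 14 codewords exists.


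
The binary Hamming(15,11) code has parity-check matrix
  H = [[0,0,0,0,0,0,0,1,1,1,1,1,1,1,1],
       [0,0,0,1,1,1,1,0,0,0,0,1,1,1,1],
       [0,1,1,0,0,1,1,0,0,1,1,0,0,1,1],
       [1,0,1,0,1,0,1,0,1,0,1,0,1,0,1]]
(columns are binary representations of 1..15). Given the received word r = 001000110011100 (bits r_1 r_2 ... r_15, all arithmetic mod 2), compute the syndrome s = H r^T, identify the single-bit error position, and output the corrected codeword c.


s = (0, 1, 1, 0)^T, error position = 6, corrected codeword c = 001001110011100

Compute s = H r^T mod 2 one row at a time:
  s_1 = 1 + 0 + 0 + 1 + 1 + 1 + 0 + 0 = 4 ≡ 0 (mod 2).
  s_2 = 0 + 0 + 0 + 1 + 1 + 1 + 0 + 0 = 3 ≡ 1 (mod 2).
  s_3 = 0 + 1 + 0 + 1 + 0 + 1 + 0 + 0 = 3 ≡ 1 (mod 2).
  s_4 = 0 + 1 + 0 + 1 + 0 + 1 + 1 + 0 = 4 ≡ 0 (mod 2).
s = (0, 1, 1, 0)^T — this equals column 6 of H (binary 0110), so error is at position 6.
Correct: flip bit 6 of r = 001000110011100 to get c = 001001110011100.


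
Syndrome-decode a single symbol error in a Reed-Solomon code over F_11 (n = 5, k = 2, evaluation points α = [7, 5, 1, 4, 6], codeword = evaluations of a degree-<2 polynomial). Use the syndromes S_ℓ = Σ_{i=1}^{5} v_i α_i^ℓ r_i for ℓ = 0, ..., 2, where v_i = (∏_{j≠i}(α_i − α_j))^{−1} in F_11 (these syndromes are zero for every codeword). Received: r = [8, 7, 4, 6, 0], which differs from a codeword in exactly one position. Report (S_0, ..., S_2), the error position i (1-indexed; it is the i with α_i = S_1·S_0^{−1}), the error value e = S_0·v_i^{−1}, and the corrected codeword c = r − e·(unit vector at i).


S = (6, 8, 7), error at position 2, error magnitude e = 4, c = [8, 3, 4, 6, 0].

Step 1: column multipliers v_i = (∏_{j≠i}(α_i − α_j))^{−1} mod 11.
  i = 1 (α = 7): (7−5)(7−1)(7−4)(7−6) = 2·6·3·1 = 36 ≡ 3, so v_1 = 3^{−1} = 4 (mod 11).
  i = 2 (α = 5): (5−7)(5−1)(5−4)(5−6) = (−2)·4·1·(−1) = 8 ≡ 8, so v_2 = 8^{−1} = 7 (mod 11).
  i = 3 (α = 1): (1−7)(1−5)(1−4)(1−6) = (−6)·(−4)·(−3)·(−5) = 360 ≡ 8, so v_3 = 8^{−1} = 7 (mod 11).
  i = 4 (α = 4): (4−7)(4−5)(4−1)(4−6) = (−3)·(−1)·3·(−2) = −18 ≡ 4, so v_4 = 4^{−1} = 3 (mod 11).
  i = 5 (α = 6): (6−7)(6−5)(6−1)(6−4) = (−1)·1·5·2 = −10 ≡ 1, so v_5 = 1^{−1} = 1 (mod 11).
  v = [4, 7, 7, 3, 1].
Step 2: syndromes of r = [8, 7, 4, 6, 0] (all sums mod 11).
  S_0 = Σ v_i r_i = 4·8 + 7·7 + 7·4 + 3·6 + 1·0 = 127 ≡ 6.
  S_1 = Σ v_i α_i r_i = 4·7·8 + 7·5·7 + 7·1·4 + 3·4·6 + 1·6·0 = 569 ≡ 8.
  α_i^2 mod 11 = [5, 3, 1, 5, 3].
  S_2 = Σ v_i α_i^2 r_i = 4·5·8 + 7·3·7 + 7·1·4 + 3·5·6 + 1·3·0 = 425 ≡ 7.
  S = (6, 8, 7) ≠ 0, so r is not a codeword (an error is present).
Step 3: locate the error. For a single error e at position i, S_ℓ = v_i·e·α_i^ℓ, so α_err = S_1/S_0.
  S_0^{−1} = 6^{−1} = 2 (mod 11), so α_err = 8·2 = 16 ≡ 5 = α_2. Error position i = 2.
  Consistency check: S_2/S_1 = 7·7 = 49 ≡ 5 = α_err ✓ (single-error assumption holds).
Step 4: error magnitude e = S_0/v_2 = S_0·∏_{j≠2}(α_2 − α_j) = 6·8 = 48 ≡ 4 (mod 11).
Step 5: correct position 2: c_2 = r_2 − e = 7 − 4 ≡ 3 (mod 11). Hence c = [8, 3, 4, 6, 0].
  Check: interpolating c through the α_i gives m(x) = 7 + 8·x (degree < 2) with m(α_i) = c_i for every i, so c is indeed a codeword.


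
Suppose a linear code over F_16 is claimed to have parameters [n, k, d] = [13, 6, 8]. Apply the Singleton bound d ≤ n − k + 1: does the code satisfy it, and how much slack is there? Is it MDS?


Singleton RHS = n − k + 1 = 8, slack = 0, bound satisfied, MDS.

Singleton bound: d ≤ n − k + 1.
Here n = 13, k = 6, so n − k + 1 = 8.
Given d = 8, check d ≤ 8: YES.
Slack = (n − k + 1) − d = 0.
The code is MDS (slack = 0).
Description: the claimed parameters are [13, 6, 8]_16; such a code would be MDS (meets Singleton bound).


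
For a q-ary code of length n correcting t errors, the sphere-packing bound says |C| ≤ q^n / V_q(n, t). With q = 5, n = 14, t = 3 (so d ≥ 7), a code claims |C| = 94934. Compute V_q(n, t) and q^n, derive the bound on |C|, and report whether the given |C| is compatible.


V_q(n, t) = 24809, q^n = 6103515625, Hamming bound = 246020, |C| = 94934 ≤ bound (satisfied).

Step 1: Compute V_q(n, t) = Σ_{j=0}^3 C(n, j) (q−1)^j.
  j = 0: C(14,0)·(4)^0 = 1·1 = 1.
  j = 1: C(14,1)·(4)^1 = 14·4 = 56.
  j = 2: C(14,2)·(4)^2 = 91·16 = 1456.
  j = 3: C(14,3)·(4)^3 = 364·64 = 23296.
  V_q(n, t) = 1 + 56 + 1456 + 23296 = 24809.
Step 2: q^n = 5^14 = 6103515625.
Step 3: Hamming bound ⌊q^n / V_q(n,t)⌋ = ⌊6103515625/24809⌋ = 246020.
Step 4: Compare |C| = 94934 to 246020: satisfied.
The claimed |C| lies below the Hamming bound.


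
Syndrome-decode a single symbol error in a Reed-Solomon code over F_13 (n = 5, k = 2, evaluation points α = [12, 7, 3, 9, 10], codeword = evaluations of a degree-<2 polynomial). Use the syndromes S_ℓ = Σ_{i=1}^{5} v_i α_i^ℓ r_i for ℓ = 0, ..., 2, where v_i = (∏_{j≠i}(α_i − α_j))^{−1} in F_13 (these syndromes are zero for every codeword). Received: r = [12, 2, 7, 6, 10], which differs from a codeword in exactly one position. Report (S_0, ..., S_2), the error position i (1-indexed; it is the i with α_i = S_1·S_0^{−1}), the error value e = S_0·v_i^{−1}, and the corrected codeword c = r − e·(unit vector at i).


S = (8, 2, 7), error at position 5, error magnitude e = 2, c = [12, 2, 7, 6, 8].

Step 1: column multipliers v_i = (∏_{j≠i}(α_i − α_j))^{−1} mod 13.
  i = 1 (α = 12): (12−7)(12−3)(12−9)(12−10) = 5·9·3·2 = 270 ≡ 10, so v_1 = 10^{−1} = 4 (mod 13).
  i = 2 (α = 7): (7−12)(7−3)(7−9)(7−10) = (−5)·4·(−2)·(−3) = −120 ≡ 10, so v_2 = 10^{−1} = 4 (mod 13).
  i = 3 (α = 3): (3−12)(3−7)(3−9)(3−10) = (−9)·(−4)·(−6)·(−7) = 1512 ≡ 4, so v_3 = 4^{−1} = 10 (mod 13).
  i = 4 (α = 9): (9−12)(9−7)(9−3)(9−10) = (−3)·2·6·(−1) = 36 ≡ 10, so v_4 = 10^{−1} = 4 (mod 13).
  i = 5 (α = 10): (10−12)(10−7)(10−3)(10−9) = (−2)·3·7·1 = −42 ≡ 10, so v_5 = 10^{−1} = 4 (mod 13).
  v = [4, 4, 10, 4, 4].
Step 2: syndromes of r = [12, 2, 7, 6, 10] (all sums mod 13).
  S_0 = Σ v_i r_i = 4·12 + 4·2 + 10·7 + 4·6 + 4·10 = 190 ≡ 8.
  S_1 = Σ v_i α_i r_i = 4·12·12 + 4·7·2 + 10·3·7 + 4·9·6 + 4·10·10 = 1458 ≡ 2.
  α_i^2 mod 13 = [1, 10, 9, 3, 9].
  S_2 = Σ v_i α_i^2 r_i = 4·1·12 + 4·10·2 + 10·9·7 + 4·3·6 + 4·9·10 = 1190 ≡ 7.
  S = (8, 2, 7) ≠ 0, so r is not a codeword (an error is present).
Step 3: locate the error. For a single error e at position i, S_ℓ = v_i·e·α_i^ℓ, so α_err = S_1/S_0.
  S_0^{−1} = 8^{−1} = 5 (mod 13), so α_err = 2·5 = 10 ≡ 10 = α_5. Error position i = 5.
  Consistency check: S_2/S_1 = 7·7 = 49 ≡ 10 = α_err ✓ (single-error assumption holds).
Step 4: error magnitude e = S_0/v_5 = S_0·∏_{j≠5}(α_5 − α_j) = 8·10 = 80 ≡ 2 (mod 13).
Step 5: correct position 5: c_5 = r_5 − e = 10 − 2 ≡ 8 (mod 13). Hence c = [12, 2, 7, 6, 8].
  Check: interpolating c through the α_i gives m(x) = 1 + 2·x (degree < 2) with m(α_i) = c_i for every i, so c is indeed a codeword.


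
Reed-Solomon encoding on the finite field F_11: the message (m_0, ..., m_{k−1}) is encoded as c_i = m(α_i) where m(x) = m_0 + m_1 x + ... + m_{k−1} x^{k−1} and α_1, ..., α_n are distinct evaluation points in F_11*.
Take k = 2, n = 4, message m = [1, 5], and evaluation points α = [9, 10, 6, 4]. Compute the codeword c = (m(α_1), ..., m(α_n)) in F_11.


c = [2, 7, 9, 10]

Message polynomial: m(x) = 1 + 5·x (mod 11).
For each evaluation point α_i, compute m(α_i) mod 11:
  α_1 = 9: Horner steps 5 → 2, so m(9) = 2.
  α_2 = 10: Horner steps 5 → 7, so m(10) = 7.
  α_3 = 6: Horner steps 5 → 9, so m(6) = 9.
  α_4 = 4: Horner steps 5 → 10, so m(4) = 10.
Codeword c = [2, 7, 9, 10] ∈ F_11^4.


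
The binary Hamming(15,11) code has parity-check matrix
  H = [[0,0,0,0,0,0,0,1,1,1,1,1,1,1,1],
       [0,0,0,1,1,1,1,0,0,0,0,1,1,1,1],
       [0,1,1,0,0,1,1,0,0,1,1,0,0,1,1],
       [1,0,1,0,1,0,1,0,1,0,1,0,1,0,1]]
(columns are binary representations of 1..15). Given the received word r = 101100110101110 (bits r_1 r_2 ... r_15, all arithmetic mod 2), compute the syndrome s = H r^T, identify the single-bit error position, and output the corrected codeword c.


s = (1, 1, 0, 0)^T, error position = 12, corrected codeword c = 101100110100110

Compute s = H r^T mod 2 one row at a time:
  s_1 = 1 + 0 + 1 + 0 + 1 + 1 + 1 + 0 = 5 ≡ 1 (mod 2).
  s_2 = 1 + 0 + 0 + 1 + 1 + 1 + 1 + 0 = 5 ≡ 1 (mod 2).
  s_3 = 0 + 1 + 0 + 1 + 1 + 0 + 1 + 0 = 4 ≡ 0 (mod 2).
  s_4 = 1 + 1 + 0 + 1 + 0 + 0 + 1 + 0 = 4 ≡ 0 (mod 2).
s = (1, 1, 0, 0)^T — this equals column 12 of H (binary 1100), so error is at position 12.
Correct: flip bit 12 of r = 101100110101110 to get c = 101100110100110.


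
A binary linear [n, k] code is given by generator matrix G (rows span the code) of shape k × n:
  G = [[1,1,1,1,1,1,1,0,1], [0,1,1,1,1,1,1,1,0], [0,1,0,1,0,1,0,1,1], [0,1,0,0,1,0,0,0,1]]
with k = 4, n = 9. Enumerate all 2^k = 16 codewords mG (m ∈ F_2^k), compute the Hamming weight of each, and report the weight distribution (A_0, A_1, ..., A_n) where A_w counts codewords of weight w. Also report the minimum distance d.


Weight distribution: A_0 = 1, A_3 = 3, A_4 = 4, A_5 = 4, A_6 = 2, A_7 = 1, A_8 = 1. Minimum distance d = 3.

Enumerate all 2^4 = 16 messages m ∈ F_2^4.
For each, compute codeword c = mG in F_2^9, then tally its weight.
  m = 0000 → c = 000000000, weight = 0.
  m = 1000 → c = 111111101, weight = 8.
  m = 0100 → c = 011111110, weight = 7.
  m = 1100 → c = 100000011, weight = 3.
  m = 0010 → c = 010101011, weight = 5.
  m = 1010 → c = 101010110, weight = 5.
  m = 0110 → c = 001010101, weight = 4.
  m = 1110 → c = 110101000, weight = 4.
  m = 0001 → c = 010010001, weight = 3.
  m = 1001 → c = 101101100, weight = 5.
  m = 0101 → c = 001101111, weight = 6.
  m = 1101 → c = 110010010, weight = 4.
  m = 0011 → c = 000111010, weight = 4.
  m = 1011 → c = 111000111, weight = 6.
  m = 0111 → c = 011000100, weight = 3.
  m = 1111 → c = 100111001, weight = 5.
Tally weights:
  weight 0: 1 codewords.
  weight 3: 3 codewords.
  weight 4: 4 codewords.
  weight 5: 4 codewords.
  weight 6: 2 codewords.
  weight 7: 1 codewords.
  weight 8: 1 codewords.
Minimum distance d = smallest w > 0 with A_w > 0 = 3.
Sanity: Σ A_w = 16 = 2^4 = 16 ✓.


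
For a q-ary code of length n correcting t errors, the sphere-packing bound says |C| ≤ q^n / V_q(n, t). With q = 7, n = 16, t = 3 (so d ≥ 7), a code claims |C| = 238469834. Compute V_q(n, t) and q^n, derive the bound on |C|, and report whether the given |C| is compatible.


V_q(n, t) = 125377, q^n = 33232930569601, Hamming bound = 265064011, |C| = 238469834 ≤ bound (satisfied).

Step 1: Compute V_q(n, t) = Σ_{j=0}^3 C(n, j) (q−1)^j.
  j = 0: C(16,0)·(6)^0 = 1·1 = 1.
  j = 1: C(16,1)·(6)^1 = 16·6 = 96.
  j = 2: C(16,2)·(6)^2 = 120·36 = 4320.
  j = 3: C(16,3)·(6)^3 = 560·216 = 120960.
  V_q(n, t) = 1 + 96 + 4320 + 120960 = 125377.
Step 2: q^n = 7^16 = 33232930569601.
Step 3: Hamming bound ⌊q^n / V_q(n,t)⌋ = ⌊33232930569601/125377⌋ = 265064011.
Step 4: Compare |C| = 238469834 to 265064011: satisfied.
The claimed |C| lies below the Hamming bound.


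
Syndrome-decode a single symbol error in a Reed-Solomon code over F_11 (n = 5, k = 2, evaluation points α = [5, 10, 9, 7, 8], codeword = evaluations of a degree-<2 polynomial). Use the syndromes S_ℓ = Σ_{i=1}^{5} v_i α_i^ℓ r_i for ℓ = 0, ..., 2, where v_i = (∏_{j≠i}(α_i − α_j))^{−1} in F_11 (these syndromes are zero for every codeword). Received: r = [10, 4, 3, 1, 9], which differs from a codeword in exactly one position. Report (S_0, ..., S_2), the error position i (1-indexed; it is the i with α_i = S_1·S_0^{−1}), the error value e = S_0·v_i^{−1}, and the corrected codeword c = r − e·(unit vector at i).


S = (3, 2, 5), error at position 5, error magnitude e = 7, c = [10, 4, 3, 1, 2].

Step 1: column multipliers v_i = (∏_{j≠i}(α_i − α_j))^{−1} mod 11.
  i = 1 (α = 5): (5−10)(5−9)(5−7)(5−8) = (−5)·(−4)·(−2)·(−3) = 120 ≡ 10, so v_1 = 10^{−1} = 10 (mod 11).
  i = 2 (α = 10): (10−5)(10−9)(10−7)(10−8) = 5·1·3·2 = 30 ≡ 8, so v_2 = 8^{−1} = 7 (mod 11).
  i = 3 (α = 9): (9−5)(9−10)(9−7)(9−8) = 4·(−1)·2·1 = −8 ≡ 3, so v_3 = 3^{−1} = 4 (mod 11).
  i = 4 (α = 7): (7−5)(7−10)(7−9)(7−8) = 2·(−3)·(−2)·(−1) = −12 ≡ 10, so v_4 = 10^{−1} = 10 (mod 11).
  i = 5 (α = 8): (8−5)(8−10)(8−9)(8−7) = 3·(−2)·(−1)·1 = 6 ≡ 6, so v_5 = 6^{−1} = 2 (mod 11).
  v = [10, 7, 4, 10, 2].
Step 2: syndromes of r = [10, 4, 3, 1, 9] (all sums mod 11).
  S_0 = Σ v_i r_i = 10·10 + 7·4 + 4·3 + 10·1 + 2·9 = 168 ≡ 3.
  S_1 = Σ v_i α_i r_i = 10·5·10 + 7·10·4 + 4·9·3 + 10·7·1 + 2·8·9 = 1102 ≡ 2.
  α_i^2 mod 11 = [3, 1, 4, 5, 9].
  S_2 = Σ v_i α_i^2 r_i = 10·3·10 + 7·1·4 + 4·4·3 + 10·5·1 + 2·9·9 = 588 ≡ 5.
  S = (3, 2, 5) ≠ 0, so r is not a codeword (an error is present).
Step 3: locate the error. For a single error e at position i, S_ℓ = v_i·e·α_i^ℓ, so α_err = S_1/S_0.
  S_0^{−1} = 3^{−1} = 4 (mod 11), so α_err = 2·4 = 8 ≡ 8 = α_5. Error position i = 5.
  Consistency check: S_2/S_1 = 5·6 = 30 ≡ 8 = α_err ✓ (single-error assumption holds).
Step 4: error magnitude e = S_0/v_5 = S_0·∏_{j≠5}(α_5 − α_j) = 3·6 = 18 ≡ 7 (mod 11).
Step 5: correct position 5: c_5 = r_5 − e = 9 − 7 ≡ 2 (mod 11). Hence c = [10, 4, 3, 1, 2].
  Check: interpolating c through the α_i gives m(x) = 5 + 1·x (degree < 2) with m(α_i) = c_i for every i, so c is indeed a codeword.


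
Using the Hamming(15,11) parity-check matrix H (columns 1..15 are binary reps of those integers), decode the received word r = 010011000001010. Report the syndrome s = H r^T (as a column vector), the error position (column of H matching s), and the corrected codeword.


s = (0, 0, 1, 1)^T, error position = 3, corrected codeword c = 011011000001010

Compute s = H r^T mod 2 one row at a time:
  s_1 = 0 + 0 + 0 + 0 + 1 + 0 + 1 + 0 = 2 ≡ 0 (mod 2).
  s_2 = 0 + 1 + 1 + 0 + 1 + 0 + 1 + 0 = 4 ≡ 0 (mod 2).
  s_3 = 1 + 0 + 1 + 0 + 0 + 0 + 1 + 0 = 3 ≡ 1 (mod 2).
  s_4 = 0 + 0 + 1 + 0 + 0 + 0 + 0 + 0 = 1 ≡ 1 (mod 2).
s = (0, 0, 1, 1)^T — this equals column 3 of H (binary 0011), so error is at position 3.
Correct: flip bit 3 of r = 010011000001010 to get c = 011011000001010.


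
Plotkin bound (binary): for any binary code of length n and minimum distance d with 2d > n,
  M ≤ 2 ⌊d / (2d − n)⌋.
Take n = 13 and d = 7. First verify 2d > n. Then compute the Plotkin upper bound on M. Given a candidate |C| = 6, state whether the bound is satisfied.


Plotkin bound M ≤ 14; given |C| = 6 ≤ bound (satisfied).

Check applicability: 2d = 14, n = 13.
2d − n = 1 > 0, so Plotkin applies.
Compute d/(2d−n) = 7/1 ≈ 7.0000.
⌊d/(2d−n)⌋ = 7.
Plotkin bound: M ≤ 2·7 = 14.
Given |C| = 6, check: satisfied.
This |C| is below the Plotkin bound.


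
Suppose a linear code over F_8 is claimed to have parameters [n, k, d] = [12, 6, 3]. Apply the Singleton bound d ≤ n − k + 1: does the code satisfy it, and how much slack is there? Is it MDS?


Singleton RHS = n − k + 1 = 7, slack = 4, bound satisfied, not MDS.

Singleton bound: d ≤ n − k + 1.
Here n = 12, k = 6, so n − k + 1 = 7.
Given d = 3, check d ≤ 7: YES.
Slack = (n − k + 1) − d = 4.
The code is NOT MDS (slack = 4 > 0).
Description: the claimed parameters are [12, 6, 3]_8; such a code would be non-MDS.


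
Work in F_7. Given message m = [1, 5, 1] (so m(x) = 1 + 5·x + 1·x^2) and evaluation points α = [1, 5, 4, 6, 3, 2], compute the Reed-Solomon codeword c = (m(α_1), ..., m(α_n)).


c = [0, 2, 2, 4, 4, 1]

Message polynomial: m(x) = 1 + 5·x + 1·x^2 (mod 7).
For each evaluation point α_i, compute m(α_i) mod 7:
  α_1 = 1: Horner steps 1 → 6 → 0, so m(1) = 0.
  α_2 = 5: Horner steps 1 → 3 → 2, so m(5) = 2.
  α_3 = 4: Horner steps 1 → 2 → 2, so m(4) = 2.
  α_4 = 6: Horner steps 1 → 4 → 4, so m(6) = 4.
  α_5 = 3: Horner steps 1 → 1 → 4, so m(3) = 4.
  α_6 = 2: Horner steps 1 → 0 → 1, so m(2) = 1.
Codeword c = [0, 2, 2, 4, 4, 1] ∈ F_7^6.


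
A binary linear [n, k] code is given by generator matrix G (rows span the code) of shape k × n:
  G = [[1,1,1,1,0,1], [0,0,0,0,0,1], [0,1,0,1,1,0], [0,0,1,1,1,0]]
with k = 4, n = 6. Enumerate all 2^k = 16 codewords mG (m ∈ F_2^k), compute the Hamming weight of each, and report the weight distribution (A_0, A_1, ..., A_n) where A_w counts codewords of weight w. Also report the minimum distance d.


Weight distribution: A_0 = 1, A_1 = 1, A_2 = 2, A_3 = 6, A_4 = 5, A_5 = 1. Minimum distance d = 1.

Enumerate all 2^4 = 16 messages m ∈ F_2^4.
For each, compute codeword c = mG in F_2^6, then tally its weight.
  m = 0000 → c = 000000, weight = 0.
  m = 1000 → c = 111101, weight = 5.
  m = 0100 → c = 000001, weight = 1.
  m = 1100 → c = 111100, weight = 4.
  m = 0010 → c = 010110, weight = 3.
  m = 1010 → c = 101011, weight = 4.
  m = 0110 → c = 010111, weight = 4.
  m = 1110 → c = 101010, weight = 3.
  m = 0001 → c = 001110, weight = 3.
  m = 1001 → c = 110011, weight = 4.
  m = 0101 → c = 001111, weight = 4.
  m = 1101 → c = 110010, weight = 3.
  m = 0011 → c = 011000, weight = 2.
  m = 1011 → c = 100101, weight = 3.
  m = 0111 → c = 011001, weight = 3.
  m = 1111 → c = 100100, weight = 2.
Tally weights:
  weight 0: 1 codewords.
  weight 1: 1 codewords.
  weight 2: 2 codewords.
  weight 3: 6 codewords.
  weight 4: 5 codewords.
  weight 5: 1 codewords.
Minimum distance d = smallest w > 0 with A_w > 0 = 1.
Sanity: Σ A_w = 16 = 2^4 = 16 ✓.


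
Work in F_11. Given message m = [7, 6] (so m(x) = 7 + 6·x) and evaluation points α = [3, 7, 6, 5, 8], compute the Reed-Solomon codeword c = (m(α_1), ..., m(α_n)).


c = [3, 5, 10, 4, 0]

Message polynomial: m(x) = 7 + 6·x (mod 11).
For each evaluation point α_i, compute m(α_i) mod 11:
  α_1 = 3: Horner steps 6 → 3, so m(3) = 3.
  α_2 = 7: Horner steps 6 → 5, so m(7) = 5.
  α_3 = 6: Horner steps 6 → 10, so m(6) = 10.
  α_4 = 5: Horner steps 6 → 4, so m(5) = 4.
  α_5 = 8: Horner steps 6 → 0, so m(8) = 0.
Codeword c = [3, 5, 10, 4, 0] ∈ F_11^5.


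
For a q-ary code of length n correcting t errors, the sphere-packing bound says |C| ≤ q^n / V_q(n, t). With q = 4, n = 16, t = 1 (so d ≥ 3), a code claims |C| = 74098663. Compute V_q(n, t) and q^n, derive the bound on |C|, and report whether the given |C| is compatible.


V_q(n, t) = 49, q^n = 4294967296, Hamming bound = 87652393, |C| = 74098663 ≤ bound (satisfied).

Step 1: Compute V_q(n, t) = Σ_{j=0}^1 C(n, j) (q−1)^j.
  j = 0: C(16,0)·(3)^0 = 1·1 = 1.
  j = 1: C(16,1)·(3)^1 = 16·3 = 48.
  V_q(n, t) = 1 + 48 = 49.
Step 2: q^n = 4^16 = 4294967296.
Step 3: Hamming bound ⌊q^n / V_q(n,t)⌋ = ⌊4294967296/49⌋ = 87652393.
Step 4: Compare |C| = 74098663 to 87652393: satisfied.
The claimed |C| lies below the Hamming bound.


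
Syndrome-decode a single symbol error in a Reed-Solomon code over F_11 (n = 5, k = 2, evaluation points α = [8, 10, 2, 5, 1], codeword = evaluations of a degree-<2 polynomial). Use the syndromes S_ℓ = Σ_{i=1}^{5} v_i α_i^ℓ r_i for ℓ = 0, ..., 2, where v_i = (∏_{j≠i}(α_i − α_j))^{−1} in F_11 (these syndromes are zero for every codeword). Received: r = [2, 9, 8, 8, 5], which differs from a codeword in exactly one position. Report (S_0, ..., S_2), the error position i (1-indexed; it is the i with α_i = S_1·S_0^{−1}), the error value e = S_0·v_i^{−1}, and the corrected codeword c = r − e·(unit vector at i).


S = (6, 1, 2), error at position 3, error magnitude e = 5, c = [2, 9, 3, 8, 5].

Step 1: column multipliers v_i = (∏_{j≠i}(α_i − α_j))^{−1} mod 11.
  i = 1 (α = 8): (8−10)(8−2)(8−5)(8−1) = (−2)·6·3·7 = −252 ≡ 1, so v_1 = 1^{−1} = 1 (mod 11).
  i = 2 (α = 10): (10−8)(10−2)(10−5)(10−1) = 2·8·5·9 = 720 ≡ 5, so v_2 = 5^{−1} = 9 (mod 11).
  i = 3 (α = 2): (2−8)(2−10)(2−5)(2−1) = (−6)·(−8)·(−3)·1 = −144 ≡ 10, so v_3 = 10^{−1} = 10 (mod 11).
  i = 4 (α = 5): (5−8)(5−10)(5−2)(5−1) = (−3)·(−5)·3·4 = 180 ≡ 4, so v_4 = 4^{−1} = 3 (mod 11).
  i = 5 (α = 1): (1−8)(1−10)(1−2)(1−5) = (−7)·(−9)·(−1)·(−4) = 252 ≡ 10, so v_5 = 10^{−1} = 10 (mod 11).
  v = [1, 9, 10, 3, 10].
Step 2: syndromes of r = [2, 9, 8, 8, 5] (all sums mod 11).
  S_0 = Σ v_i r_i = 1·2 + 9·9 + 10·8 + 3·8 + 10·5 = 237 ≡ 6.
  S_1 = Σ v_i α_i r_i = 1·8·2 + 9·10·9 + 10·2·8 + 3·5·8 + 10·1·5 = 1156 ≡ 1.
  α_i^2 mod 11 = [9, 1, 4, 3, 1].
  S_2 = Σ v_i α_i^2 r_i = 1·9·2 + 9·1·9 + 10·4·8 + 3·3·8 + 10·1·5 = 541 ≡ 2.
  S = (6, 1, 2) ≠ 0, so r is not a codeword (an error is present).
Step 3: locate the error. For a single error e at position i, S_ℓ = v_i·e·α_i^ℓ, so α_err = S_1/S_0.
  S_0^{−1} = 6^{−1} = 2 (mod 11), so α_err = 1·2 = 2 ≡ 2 = α_3. Error position i = 3.
  Consistency check: S_2/S_1 = 2·1 = 2 ≡ 2 = α_err ✓ (single-error assumption holds).
Step 4: error magnitude e = S_0/v_3 = S_0·∏_{j≠3}(α_3 − α_j) = 6·10 = 60 ≡ 5 (mod 11).
Step 5: correct position 3: c_3 = r_3 − e = 8 − 5 ≡ 3 (mod 11). Hence c = [2, 9, 3, 8, 5].
  Check: interpolating c through the α_i gives m(x) = 7 + 9·x (degree < 2) with m(α_i) = c_i for every i, so c is indeed a codeword.
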